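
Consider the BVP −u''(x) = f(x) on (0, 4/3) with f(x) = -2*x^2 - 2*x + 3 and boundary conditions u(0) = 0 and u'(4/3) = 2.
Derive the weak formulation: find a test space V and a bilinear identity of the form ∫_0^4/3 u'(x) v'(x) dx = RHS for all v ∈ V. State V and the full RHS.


V = {v ∈ H^1(0, 4/3) : v(0) = 0} (test functions vanish at x = 0 where u is specified); weak form: ∫_0^4/3 u'v' dx = ∫_0^4/3 (-2*x^2 - 2*x + 3) v dx + 2·v(4/3) for all v ∈ V.

Multiply both sides by a test function v and integrate from 0 to 4/3:
  ∫_0^4/3 −u''(x) v(x) dx = ∫_0^4/3 f(x) v(x) dx.
Integrate the LHS by parts once:
  ∫_0^4/3 −u'' v dx = −[u'(x) v(x)]_0^4/3 + ∫_0^4/3 u'(x) v'(x) dx.
Thus ∫_0^4/3 u'(x) v'(x) dx = ∫_0^4/3 f(x) v(x) dx + [u'(x) v(x)]_0^4/3.
Choose V so that boundary terms are either known or forced to vanish.
Mixed BC: u(0) = 0 (Dirichlet) and u'(4/3) = 2 (Neumann). Define V = {v ∈ H^1(0, 4/3) : v(0) = 0}. Then [u' v]_0^4/3 = u'(4/3)·v(4/3) − u'(0)·0 = 2·v(4/3).
Weak formulation: find u (satisfying any essential BC) such that ∫_0^4/3 u'(x) v'(x) dx = ∫_0^4/3 f v dx + 2·v(4/3) for all v ∈ V (Dirichlet at 0 absorbed into V; Neumann datum at x = 4/3 contributes the boundary term).
Substituting f(x) = -2*x^2 - 2*x + 3, the right-hand side is ∫_0^4/3 (-2*x^2 - 2*x + 3) v dx + 2·v(4/3).


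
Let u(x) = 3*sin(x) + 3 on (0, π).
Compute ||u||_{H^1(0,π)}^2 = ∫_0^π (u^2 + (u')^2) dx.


||u||_{H^1(0,π)}^2 = 36 + 18*π

u'(x) = 3*cos(x).
Expand u² and (u')² and integrate term by term on (0, π), using: for integers n ≥ 1, ∫_0^π sin²(nx) dx = ∫_0^π cos²(nx) dx = π/2; for n ≠ n', ∫_0^π sin(nx)sin(n'x) dx = ∫_0^π cos(nx)cos(n'x) dx = 0; and by product-to-sum, ∫_0^π sin(nx)cos(n'x) dx = ½∫_0^π [sin((n+n')x) + sin((n−n')x)] dx, which is 0 when n+n' is even and 2n/(n²−n'²) when n+n' is odd (it need not vanish on (0, π)). For the constant mode: ∫_0^π 1 dx = π, ∫_0^π cos(nx) dx = 0, ∫_0^π sin(nx) dx = (1−(−1)^n)/n.
  u² squared terms: (3)²·∫1 dx = 9·π = 9*π;  (3)²·∫sin(x)² dx = 9·π/2 = 9*π/2.
  u² cross terms: 2·(3)·(3)·∫1·sin(x) dx = 18·(2) = 36.
  So ∫_0^π u² dx = 9*π + 9*π/2 + 36 = 36 + 27*π/2.
  (u')² squared terms: (3)²·∫cos(x)² dx = 9·π/2 = 9*π/2.
  So ∫_0^π (u')² dx = 9*π/2.
||u||_{H^1}^2 = (36 + 27*π/2) + (9*π/2) = 36 + 18*π.


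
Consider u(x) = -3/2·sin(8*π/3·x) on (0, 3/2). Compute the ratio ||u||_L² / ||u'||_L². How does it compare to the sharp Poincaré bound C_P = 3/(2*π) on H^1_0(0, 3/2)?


||u||_L² / ||u'||_L² = 3/(8*π) < C_P = 3/(2*π).

u(x) = -3/2·sin(8*π/3·x), so u'(x) = -4*π*cos(8*π*x/3).
Writing u(x) = A·sin(kπx/L) with A = -3/2 and k = 4, use ∫_0^L sin²(kπx/L) dx = L/2 and ∫_0^L cos²(kπx/L) dx = L/2.
u² = 9/4·sin²(8*π/3·x) and (u')² = 16*π^2·cos²(8*π/3·x), and each of sin², cos² integrates to L/2 = 3/4 over (0, 3/2).
∫_0^3/2 u² dx = 27/16, so ||u||_L² = 3*sqrt(3)/4.
∫_0^3/2 (u')² dx = 12*π^2, so ||u'||_L² = 2*sqrt(3)*π.
Ratio ||u||_L² / ||u'||_L² = 3/(8*π).
Sharp Poincaré constant on H^1_0(0, 3/2) is C_P = L/π = 3/(2*π), achieved by sin(2*π/3·x).
This is the k = 4 harmonic; the ratio L/(kπ) is strictly less than C_P = L/π, consistent with the sharp inequality ||u||_L² ≤ C_P ||u'||_L².


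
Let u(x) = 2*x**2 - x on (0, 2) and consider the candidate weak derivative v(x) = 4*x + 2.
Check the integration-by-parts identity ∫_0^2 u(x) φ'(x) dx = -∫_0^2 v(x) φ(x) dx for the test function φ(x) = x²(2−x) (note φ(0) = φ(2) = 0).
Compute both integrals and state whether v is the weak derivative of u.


LHS = -76/15, RHS = -136/15. No, v is not the weak derivative of u.

u(x) = 2*x**2 - x, classical derivative u'(x) = 4*x - 1.
φ(x) = x²(2−x), so φ'(x) = x*(4 - 3*x).
Note φ(0) = φ(2) = 0, so the boundary term u·φ vanishes.
LHS = ∫_0^2 u(x) φ'(x) dx = ∫_0^2 (-6*x^4 + 11*x^3 - 4*x^2) dx. Term by term:
  ∫_0^2 -6*x^4 dx = -192/5;  ∫_0^2 11*x^3 dx = 44;  ∫_0^2 -4*x^2 dx = -32/3.
Sum: -192/5 + 44 − 32/3 = -76/15.
So LHS = -76/15.
∫_0^2 v(x) φ(x) dx = ∫_0^2 (-4*x^4 + 6*x^3 + 4*x^2) dx. Term by term:
  ∫_0^2 -4*x^4 dx = -128/5;  ∫_0^2 6*x^3 dx = 24;  ∫_0^2 4*x^2 dx = 32/3.
Sum: -128/5 + 24 + 32/3 = 136/15.
So RHS = -∫_0^2 v(x) φ(x) dx = -136/15.
LHS − RHS = 4 ≠ 0, so the identity fails.
(For a valid weak derivative the identity must hold for EVERY test function, in particular this one. The failure shows v is NOT the weak derivative of u.)
Correct weak derivative would be u'(x) = 4*x - 1.


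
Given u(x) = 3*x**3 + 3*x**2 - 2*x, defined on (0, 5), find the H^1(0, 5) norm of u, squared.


||u||_{H^1}^2 = 4430120/21

The H^1 norm (squared) on an interval (0, L) is
  ||u||_{H^1}^2 = ∫_0^L u(x)^2 dx + ∫_0^L u'(x)^2 dx.
Compute u'(x) = 9*x**2 + 6*x - 2.
Then u(x)^2 = 9*x**6 + 18*x**5 - 3*x**4 - 12*x**3 + 4*x**2 and u'(x)^2 = 81*x**4 + 108*x**3 - 24*x + 4.
Integrate each monomial from 0 to 5 using ∫_0^5 c·x^n dx = c·5^(n+1)/(n+1):
  ∫_0^5 u(x)^2 dx = ∫_0^5 (9*x^6 + 18*x^5 - 3*x^4 - 12*x^3 + 4*x^2) dx. Term by term:
    ∫_0^5 9*x^6 dx = 703125/7;  ∫_0^5 18*x^5 dx = 46875;  ∫_0^5 -3*x^4 dx = -1875;
    ∫_0^5 -12*x^3 dx = -1875;  ∫_0^5 4*x^2 dx = 500/3.
  Sum: 703125/7 + 46875 − 1875 − 1875 + 500/3 = 3018500/21.
  ∫_0^5 u'(x)^2 dx = ∫_0^5 (81*x^4 + 108*x^3 - 24*x + 4) dx. Term by term:
    ∫_0^5 81*x^4 dx = 50625;  ∫_0^5 108*x^3 dx = 16875;  ∫_0^5 -24*x dx = -300;
    ∫_0^5 4 dx = 20.
  Sum: 50625 + 16875 − 300 + 20 = 67220.
Adding: ||u||_{H^1}^2 = 3018500/21 + 67220 = 4430120/21.


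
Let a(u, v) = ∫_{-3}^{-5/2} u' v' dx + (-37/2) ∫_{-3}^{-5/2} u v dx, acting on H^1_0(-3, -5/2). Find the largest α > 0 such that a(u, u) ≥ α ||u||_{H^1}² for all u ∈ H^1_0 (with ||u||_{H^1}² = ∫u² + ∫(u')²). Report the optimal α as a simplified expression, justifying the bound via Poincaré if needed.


α = (-37 + 8*π^2)/(2*(1 + 4*π^2))

Coercivity of a(·,·) on H^1_0(-3, -5/2) means a(u, u) ≥ α ||u||_{H^1}² for every u ∈ H^1_0.
The interval has length L = 1/2, and Poincaré/coercivity depend only on L. Here a(u, u) = ∫(u')² + (-37/2)·∫u².
Here c = -37/2 < 0 with |c| < (π/L)² = 4*π^2, so coercivity still holds. The condition a(u,u) ≥ α||u||_{H^1}² reads (1−α)∫(u')² ≥ (α−c)∫u². Any admissible α is ≤ 1 (rapidly oscillating u have ∫u²/∫(u')² → 0), and α = 1 would force 0 ≥ (1−c)∫u², impossible since c < 1; so 1−α > 0. By the sharp Poincaré inequality on H^1_0 of an interval of length L, ∫(u')² ≥ (π/L)²∫u² with equality for the first sine mode sin(π(x−x₀)/L) (x₀ the left endpoint), so the inequality holds for all u iff (1−α)(π/L)² ≥ α − c, i.e. α ≤ ((π/L)² + c)/((π/L)² + 1) = (1 + c(L/π)²)/(1 + (L/π)²). (Direct route, valid since c ≤ 0: Poincaré gives c∫u² ≥ c(L/π)²∫(u')², so a(u,u) ≥ (1 + c(L/π)²)∫(u')², while ||u||_{H^1}² ≤ (1 + (L/π)²)∫(u')²; dividing yields the same α.) With (π/L)² = 4*π^2 and c = -37/2, the largest admissible constant is α = ((π/L)² + c)/((π/L)² + 1).
Simplifying, α = (-37 + 8*π^2)/(2*(1 + 4*π^2)).


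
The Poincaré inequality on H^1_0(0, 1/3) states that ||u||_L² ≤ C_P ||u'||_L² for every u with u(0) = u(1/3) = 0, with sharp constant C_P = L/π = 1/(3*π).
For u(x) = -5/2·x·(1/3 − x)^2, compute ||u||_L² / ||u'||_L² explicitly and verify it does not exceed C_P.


||u||_L² / ||u'||_L² = sqrt(14)/42 < C_P = 1/(3*π).

u(x) = -5/2·x·(1/3 − x)^2, so u'(x) = -15*x^2/2 + 10*x/3 - 5/18.
u(x) = -5/2·x·(1/3 − x)^2 vanishes at x = 0 and x = 1/3, so u ∈ H^1_0(0, 1/3). Differentiate via the product rule and integrate the resulting polynomials term by term.
  ∫_0^1/3 u² dx = ∫_0^1/3 (25*x^6/4 - 25*x^5/3 + 25*x^4/6 - 25*x^3/27 + 25*x^2/324) dx. Term by term:
    ∫_0^1/3 25*x^6/4 dx = 25/61236;  ∫_0^1/3 -25*x^5/3 dx = -25/13122;  ∫_0^1/3 25*x^4/6 dx = 5/1458;
    ∫_0^1/3 -25*x^3/27 dx = -25/8748;  ∫_0^1/3 25*x^2/324 dx = 25/26244.
  Sum: 25/61236 − 25/13122 + 5/1458 − 25/8748 + 25/26244 = 5/183708.
  ∫_0^1/3 (u')² dx = ∫_0^1/3 (225*x^4/4 - 50*x^3 + 275*x^2/18 - 50*x/27 + 25/324) dx. Term by term:
    ∫_0^1/3 225*x^4/4 dx = 5/108;  ∫_0^1/3 -50*x^3 dx = -25/162;  ∫_0^1/3 275*x^2/18 dx = 275/1458;
    ∫_0^1/3 -50*x/27 dx = -25/243;  ∫_0^1/3 25/324 dx = 25/972.
  Sum: 5/108 − 25/162 + 275/1458 − 25/243 + 25/972 = 5/1458.
∫_0^1/3 u² dx = 5/183708, so ||u||_L² = sqrt(35)/1134.
∫_0^1/3 (u')² dx = 5/1458, so ||u'||_L² = sqrt(10)/54.
Ratio ||u||_L² / ||u'||_L² = sqrt(14)/42.
Sharp Poincaré constant on H^1_0(0, 1/3) is C_P = L/π = 1/(3*π), achieved by sin(3*π·x).
A polynomial bump cannot attain the sharp Poincaré constant (only the first sine eigenfunction does), so the ratio is strictly less than C_P, consistent with ||u||_L² ≤ C_P ||u'||_L².


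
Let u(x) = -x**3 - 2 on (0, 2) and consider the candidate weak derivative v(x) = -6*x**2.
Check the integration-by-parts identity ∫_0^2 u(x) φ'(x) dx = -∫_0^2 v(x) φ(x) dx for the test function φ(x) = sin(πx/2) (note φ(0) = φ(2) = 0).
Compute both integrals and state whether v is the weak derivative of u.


LHS = -96/π^3 + 24/π, RHS = -192/π^3 + 48/π. No, v is not the weak derivative of u.

u(x) = -x**3 - 2, classical derivative u'(x) = -3*x**2.
φ(x) = sin(πx/2), so φ'(x) = π*cos(π*x/2)/2.
Note φ(0) = φ(2) = 0, so the boundary term u·φ vanishes.
LHS = ∫_0^2 u(x) φ'(x) dx = ∫_0^2 (-π*x^3*cos(π*x/2)/2 - π*cos(π*x/2)) dx. Term by term:
  ∫_0^2 -π*cos(π*x/2) dx = 0;  ∫_0^2 -π*x^3*cos(π*x/2)/2 dx = -96/π^3 + 24/π.
Sum: 0 + -96/π^3 + 24/π = -96/π^3 + 24/π.
So LHS = -96/π^3 + 24/π.
∫_0^2 v(x) φ(x) dx = ∫_0^2 (-6*x^2*sin(π*x/2)) dx. Term by term:
  ∫_0^2 -6*x^2*sin(π*x/2) dx = -48/π + 192/π^3.
So RHS = -∫_0^2 v(x) φ(x) dx = -192/π^3 + 48/π.
LHS − RHS = -24/π + 96/π^3 ≠ 0, so the identity fails.
(For a valid weak derivative the identity must hold for EVERY test function, in particular this one. The failure shows v is NOT the weak derivative of u.)
Correct weak derivative would be u'(x) = -3*x**2.


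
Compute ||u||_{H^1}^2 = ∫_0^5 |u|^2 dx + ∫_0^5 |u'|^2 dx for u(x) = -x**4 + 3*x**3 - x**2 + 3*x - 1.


||u||_{H^1}^2 = 18102275/252

The H^1 norm (squared) on an interval (0, L) is
  ||u||_{H^1}^2 = ∫_0^L u(x)^2 dx + ∫_0^L u'(x)^2 dx.
Compute u'(x) = -4*x**3 + 9*x**2 - 2*x + 3.
Then u(x)^2 = x**8 - 6*x**7 + 11*x**6 - 12*x**5 + 21*x**4 - 12*x**3 + 11*x**2 - 6*x + 1 and u'(x)^2 = 16*x**6 - 72*x**5 + 97*x**4 - 60*x**3 + 58*x**2 - 12*x + 9.
Integrate each monomial from 0 to 5 using ∫_0^5 c·x^n dx = c·5^(n+1)/(n+1):
  ∫_0^5 u(x)^2 dx = ∫_0^5 (x^8 - 6*x^7 + 11*x^6 - 12*x^5 + 21*x^4 - 12*x^3 + 11*x^2 - 6*x + 1) dx. Term by term:
    ∫_0^5 x^8 dx = 1953125/9;  ∫_0^5 -6*x^7 dx = -1171875/4;  ∫_0^5 11*x^6 dx = 859375/7;
    ∫_0^5 -12*x^5 dx = -31250;  ∫_0^5 21*x^4 dx = 13125;  ∫_0^5 -12*x^3 dx = -1875;
    ∫_0^5 11*x^2 dx = 1375/3;  ∫_0^5 -6*x dx = -75;  ∫_0^5 1 dx = 5.
  Sum: 1953125/9 − 1171875/4 + 859375/7 − 31250 + 13125 − 1875 + 1375/3 − 75 + 5 = 6854735/252.
  ∫_0^5 u'(x)^2 dx = ∫_0^5 (16*x^6 - 72*x^5 + 97*x^4 - 60*x^3 + 58*x^2 - 12*x + 9) dx. Term by term:
    ∫_0^5 16*x^6 dx = 1250000/7;  ∫_0^5 -72*x^5 dx = -187500;  ∫_0^5 97*x^4 dx = 60625;
    ∫_0^5 -60*x^3 dx = -9375;  ∫_0^5 58*x^2 dx = 7250/3;  ∫_0^5 -12*x dx = -150;
    ∫_0^5 9 dx = 45.
  Sum: 1250000/7 − 187500 + 60625 − 9375 + 7250/3 − 150 + 45 = 937295/21.
Adding: ||u||_{H^1}^2 = 6854735/252 + 937295/21 = 18102275/252.


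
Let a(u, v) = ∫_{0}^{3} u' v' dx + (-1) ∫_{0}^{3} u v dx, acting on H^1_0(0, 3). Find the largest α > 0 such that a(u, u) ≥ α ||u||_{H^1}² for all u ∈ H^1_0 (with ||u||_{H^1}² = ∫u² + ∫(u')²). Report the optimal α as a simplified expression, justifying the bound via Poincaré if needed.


α = (-9 + π^2)/(9 + π^2)

Coercivity of a(·,·) on H^1_0(0, 3) means a(u, u) ≥ α ||u||_{H^1}² for every u ∈ H^1_0.
The interval has length L = 3, and Poincaré/coercivity depend only on L. Here a(u, u) = ∫(u')² + (-1)·∫u².
Here c = -1 < 0 with |c| < (π/L)² = π^2/9, so coercivity still holds. The condition a(u,u) ≥ α||u||_{H^1}² reads (1−α)∫(u')² ≥ (α−c)∫u². Any admissible α is ≤ 1 (rapidly oscillating u have ∫u²/∫(u')² → 0), and α = 1 would force 0 ≥ (1−c)∫u², impossible since c < 1; so 1−α > 0. By the sharp Poincaré inequality on H^1_0 of an interval of length L, ∫(u')² ≥ (π/L)²∫u² with equality for the first sine mode sin(π(x−x₀)/L) (x₀ the left endpoint), so the inequality holds for all u iff (1−α)(π/L)² ≥ α − c, i.e. α ≤ ((π/L)² + c)/((π/L)² + 1) = (1 + c(L/π)²)/(1 + (L/π)²). (Direct route, valid since c ≤ 0: Poincaré gives c∫u² ≥ c(L/π)²∫(u')², so a(u,u) ≥ (1 + c(L/π)²)∫(u')², while ||u||_{H^1}² ≤ (1 + (L/π)²)∫(u')²; dividing yields the same α.) With (π/L)² = π^2/9 and c = -1, the largest admissible constant is α = ((π/L)² + c)/((π/L)² + 1).
Simplifying, α = (-9 + π^2)/(9 + π^2).


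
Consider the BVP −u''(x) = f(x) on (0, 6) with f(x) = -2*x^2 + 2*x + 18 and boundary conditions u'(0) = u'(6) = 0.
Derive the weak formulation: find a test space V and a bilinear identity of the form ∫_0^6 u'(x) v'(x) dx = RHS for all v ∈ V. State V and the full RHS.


V = H^1(0, 6) (no boundary constraint on v; u is determined up to an additive constant); weak form: ∫_0^6 u'v' dx = ∫_0^6 (-2*x^2 + 2*x + 18) v dx for all v ∈ V.

Multiply both sides by a test function v and integrate from 0 to 6:
  ∫_0^6 −u''(x) v(x) dx = ∫_0^6 f(x) v(x) dx.
Integrate the LHS by parts once:
  ∫_0^6 −u'' v dx = −[u'(x) v(x)]_0^6 + ∫_0^6 u'(x) v'(x) dx.
Thus ∫_0^6 u'(x) v'(x) dx = ∫_0^6 f(x) v(x) dx + [u'(x) v(x)]_0^6.
Choose V so that boundary terms are either known or forced to vanish.
u has homogeneous Neumann: u'(0) = u'(6) = 0. So [u' v]_0^6 = 0·v(6) − 0·v(0) = 0 for any v; take V = H^1(0, 6).
Weak formulation: find u (satisfying any essential BC) such that ∫_0^6 u'(x) v'(x) dx = ∫_0^6 f v dx for all v ∈ V (homogeneous Neumann, so boundary terms vanish).
Substituting f(x) = -2*x^2 + 2*x + 18, the right-hand side is ∫_0^6 (-2*x^2 + 2*x + 18) v dx.
Compatibility check (pure Neumann): taking v ≡ 1 ∈ V gives 0 = ∫_0^6 f dx + (0) − (0), i.e. ∫_0^6 f dx must equal u'(0) − u'(6) = 0. Indeed ∫_0^6 (-2*x^2 + 2*x + 18) dx = 0, so the data are compatible. The solution is then unique only up to an additive constant (fix it e.g. by requiring ∫_0^6 u dx = 0).


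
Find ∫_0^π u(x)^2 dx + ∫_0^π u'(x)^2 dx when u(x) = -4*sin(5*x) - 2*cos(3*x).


||u||_{H^1(0,π)}^2 = 228*π

u'(x) = 6*sin(3*x) - 20*cos(5*x).
Expand u² and (u')² and integrate term by term on (0, π), using: for integers n ≥ 1, ∫_0^π sin²(nx) dx = ∫_0^π cos²(nx) dx = π/2; for n ≠ n', ∫_0^π sin(nx)sin(n'x) dx = ∫_0^π cos(nx)cos(n'x) dx = 0; and by product-to-sum, ∫_0^π sin(nx)cos(n'x) dx = ½∫_0^π [sin((n+n')x) + sin((n−n')x)] dx, which is 0 when n+n' is even and 2n/(n²−n'²) when n+n' is odd (it need not vanish on (0, π)).
  u² squared terms: (-4)²·∫sin(5x)² dx = 16·π/2 = 8*π;  (-2)²·∫cos(3x)² dx = 4·π/2 = 2*π.
  u² cross terms: 2·(-4)·(-2)·∫sin(5x)·cos(3x) dx = 16·(0) = 0.
  So ∫_0^π u² dx = 8*π + 2*π + 0 = 10*π.
  (u')² squared terms: (-20)²·∫cos(5x)² dx = 400·π/2 = 200*π;  (6)²·∫sin(3x)² dx = 36·π/2 = 18*π.
  (u')² cross terms: 2·(-20)·(6)·∫cos(5x)·sin(3x) dx = -240·(0) = 0.
  So ∫_0^π (u')² dx = 200*π + 18*π + 0 = 218*π.
||u||_{H^1}^2 = (10*π) + (218*π) = 228*π.


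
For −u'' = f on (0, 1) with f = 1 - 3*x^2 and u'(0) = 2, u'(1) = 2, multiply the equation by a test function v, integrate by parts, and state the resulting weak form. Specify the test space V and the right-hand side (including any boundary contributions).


V = H^1(0, 1) (v unrestricted at boundary; u is determined up to an additive constant); weak form: ∫_0^1 u'v' dx = ∫_0^1 (1 - 3*x^2) v dx + 2·v(1) − 2·v(0) for all v ∈ V.

Multiply both sides by a test function v and integrate from 0 to 1:
  ∫_0^1 −u''(x) v(x) dx = ∫_0^1 f(x) v(x) dx.
Integrate the LHS by parts once:
  ∫_0^1 −u'' v dx = −[u'(x) v(x)]_0^1 + ∫_0^1 u'(x) v'(x) dx.
Thus ∫_0^1 u'(x) v'(x) dx = ∫_0^1 f(x) v(x) dx + [u'(x) v(x)]_0^1.
Choose V so that boundary terms are either known or forced to vanish.
u has inhomogeneous Neumann u'(0) = 2, u'(1) = 2. [u' v]_0^1 = (2)·v(1) − (2)·v(0) = 2·v(1) − 2·v(0). Take V = H^1(0, 1); boundary term becomes part of RHS.
Weak formulation: find u (satisfying any essential BC) such that ∫_0^1 u'(x) v'(x) dx = ∫_0^1 f v dx + 2·v(1) − 2·v(0) for all v ∈ V (Neumann data are natural BCs: they enter the RHS as boundary terms).
Substituting f(x) = 1 - 3*x^2, the right-hand side is ∫_0^1 (1 - 3*x^2) v dx + 2·v(1) − 2·v(0).
Compatibility check (pure Neumann): taking v ≡ 1 ∈ V gives 0 = ∫_0^1 f dx + (2) − (2), i.e. ∫_0^1 f dx must equal u'(0) − u'(1) = 0. Indeed ∫_0^1 (1 - 3*x^2) dx = 0, so the data are compatible. The solution is then unique only up to an additive constant (fix it e.g. by requiring ∫_0^1 u dx = 0).


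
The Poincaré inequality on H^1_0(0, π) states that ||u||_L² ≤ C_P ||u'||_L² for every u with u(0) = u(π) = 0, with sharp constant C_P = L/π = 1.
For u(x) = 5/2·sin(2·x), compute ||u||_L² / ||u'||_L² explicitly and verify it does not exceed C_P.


||u||_L² / ||u'||_L² = 1/2 < C_P = 1.

u(x) = 5/2·sin(2·x), so u'(x) = 5*cos(2*x).
Writing u(x) = A·sin(kπx/L) with A = 5/2 and k = 2, use ∫_0^L sin²(kπx/L) dx = L/2 and ∫_0^L cos²(kπx/L) dx = L/2.
u² = 25/4·sin²(2·x) and (u')² = 25·cos²(2·x), and each of sin², cos² integrates to L/2 = π/2 over (0, π).
∫_0^π u² dx = 25*π/8, so ||u||_L² = 5*sqrt(2)*sqrt(π)/4.
∫_0^π (u')² dx = 25*π/2, so ||u'||_L² = 5*sqrt(2)*sqrt(π)/2.
Ratio ||u||_L² / ||u'||_L² = 1/2.
Sharp Poincaré constant on H^1_0(0, π) is C_P = L/π = 1, achieved by sin(x).
This is the k = 2 harmonic; the ratio L/(kπ) is strictly less than C_P = L/π, consistent with the sharp inequality ||u||_L² ≤ C_P ||u'||_L².


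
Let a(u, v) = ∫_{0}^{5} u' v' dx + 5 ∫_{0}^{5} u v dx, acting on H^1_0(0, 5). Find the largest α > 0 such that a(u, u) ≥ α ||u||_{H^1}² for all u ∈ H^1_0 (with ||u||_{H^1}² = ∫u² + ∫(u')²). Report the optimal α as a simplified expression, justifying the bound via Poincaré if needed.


α = 1

Coercivity of a(·,·) on H^1_0(0, 5) means a(u, u) ≥ α ||u||_{H^1}² for every u ∈ H^1_0.
The interval has length L = 5, and Poincaré/coercivity depend only on L. Here a(u, u) = ∫(u')² + (5)·∫u².
Here c = 5 ≥ 1, so a(u,u) = ∫(u')² + c∫u² ≥ ∫(u')² + ∫u² = ||u||_{H^1}², i.e. α = 1 works. No larger α is possible: a(u,u) ≥ α||u||_{H^1}² means (1−α)∫(u')² ≥ (α−c)∫u², and for the modes u_n = sin(nπ(x−x₀)/L) (x₀ the left endpoint) one has ∫u_n²/∫(u_n')² = (L/(nπ))² → 0, so a(u_n,u_n)/||u_n||_{H^1}² → 1. Hence the optimal constant is α = 1.
Therefore α = 1.


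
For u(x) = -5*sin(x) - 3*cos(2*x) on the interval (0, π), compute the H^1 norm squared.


||u||_{H^1(0,π)}^2 = -100 + 95*π/2

u'(x) = 6*sin(2*x) - 5*cos(x).
Expand u² and (u')² and integrate term by term on (0, π), using: for integers n ≥ 1, ∫_0^π sin²(nx) dx = ∫_0^π cos²(nx) dx = π/2; for n ≠ n', ∫_0^π sin(nx)sin(n'x) dx = ∫_0^π cos(nx)cos(n'x) dx = 0; and by product-to-sum, ∫_0^π sin(nx)cos(n'x) dx = ½∫_0^π [sin((n+n')x) + sin((n−n')x)] dx, which is 0 when n+n' is even and 2n/(n²−n'²) when n+n' is odd (it need not vanish on (0, π)).
  u² squared terms: (-5)²·∫sin(x)² dx = 25·π/2 = 25*π/2;  (-3)²·∫cos(2x)² dx = 9·π/2 = 9*π/2.
  u² cross terms: 2·(-5)·(-3)·∫sin(x)·cos(2x) dx = 30·(-2/3) = -20.
  So ∫_0^π u² dx = 25*π/2 + 9*π/2 − 20 = -20 + 17*π.
  (u')² squared terms: (-5)²·∫cos(x)² dx = 25·π/2 = 25*π/2;  (6)²·∫sin(2x)² dx = 36·π/2 = 18*π.
  (u')² cross terms: 2·(-5)·(6)·∫cos(x)·sin(2x) dx = -60·(4/3) = -80.
  So ∫_0^π (u')² dx = 25*π/2 + 18*π − 80 = -80 + 61*π/2.
||u||_{H^1}^2 = (-20 + 17*π) + (-80 + 61*π/2) = -100 + 95*π/2.


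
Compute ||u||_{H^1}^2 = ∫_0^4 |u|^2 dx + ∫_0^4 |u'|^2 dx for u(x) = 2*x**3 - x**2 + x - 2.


||u||_{H^1}^2 = 1391924/105

The H^1 norm (squared) on an interval (0, L) is
  ||u||_{H^1}^2 = ∫_0^L u(x)^2 dx + ∫_0^L u'(x)^2 dx.
Compute u'(x) = 6*x**2 - 2*x + 1.
Then u(x)^2 = 4*x**6 - 4*x**5 + 5*x**4 - 10*x**3 + 5*x**2 - 4*x + 4 and u'(x)^2 = 36*x**4 - 24*x**3 + 16*x**2 - 4*x + 1.
Integrate each monomial from 0 to 4 using ∫_0^4 c·x^n dx = c·4^(n+1)/(n+1):
  ∫_0^4 u(x)^2 dx = ∫_0^4 (4*x^6 - 4*x^5 + 5*x^4 - 10*x^3 + 5*x^2 - 4*x + 4) dx. Term by term:
    ∫_0^4 4*x^6 dx = 65536/7;  ∫_0^4 -4*x^5 dx = -8192/3;  ∫_0^4 5*x^4 dx = 1024;
    ∫_0^4 -10*x^3 dx = -640;  ∫_0^4 5*x^2 dx = 320/3;  ∫_0^4 -4*x dx = -32;
    ∫_0^4 4 dx = 16.
  Sum: 65536/7 − 8192/3 + 1024 − 640 + 320/3 − 32 + 16 = 49744/7.
  ∫_0^4 u'(x)^2 dx = ∫_0^4 (36*x^4 - 24*x^3 + 16*x^2 - 4*x + 1) dx. Term by term:
    ∫_0^4 36*x^4 dx = 36864/5;  ∫_0^4 -24*x^3 dx = -1536;  ∫_0^4 16*x^2 dx = 1024/3;
    ∫_0^4 -4*x dx = -32;  ∫_0^4 1 dx = 4.
  Sum: 36864/5 − 1536 + 1024/3 − 32 + 4 = 92252/15.
Adding: ||u||_{H^1}^2 = 49744/7 + 92252/15 = 1391924/105.


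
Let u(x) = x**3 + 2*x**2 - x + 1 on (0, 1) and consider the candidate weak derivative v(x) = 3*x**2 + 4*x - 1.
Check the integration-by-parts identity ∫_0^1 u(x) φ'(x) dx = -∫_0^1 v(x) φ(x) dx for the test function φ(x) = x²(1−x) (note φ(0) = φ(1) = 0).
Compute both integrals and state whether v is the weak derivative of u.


LHS = -13/60, RHS = -13/60. Yes, v = u' weakly.

u(x) = x**3 + 2*x**2 - x + 1, classical derivative u'(x) = 3*x**2 + 4*x - 1.
φ(x) = x²(1−x), so φ'(x) = x*(2 - 3*x).
Note φ(0) = φ(1) = 0, so the boundary term u·φ vanishes.
LHS = ∫_0^1 u(x) φ'(x) dx = ∫_0^1 (-3*x^5 - 4*x^4 + 7*x^3 - 5*x^2 + 2*x) dx. Term by term:
  ∫_0^1 -3*x^5 dx = -1/2;  ∫_0^1 -4*x^4 dx = -4/5;  ∫_0^1 7*x^3 dx = 7/4;
  ∫_0^1 -5*x^2 dx = -5/3;  ∫_0^1 2*x dx = 1.
Sum: -1/2 − 4/5 + 7/4 − 5/3 + 1 = -13/60.
So LHS = -13/60.
∫_0^1 v(x) φ(x) dx = ∫_0^1 (-3*x^5 - x^4 + 5*x^3 - x^2) dx. Term by term:
  ∫_0^1 -3*x^5 dx = -1/2;  ∫_0^1 -x^4 dx = -1/5;  ∫_0^1 5*x^3 dx = 5/4;
  ∫_0^1 -x^2 dx = -1/3.
Sum: -1/2 − 1/5 + 5/4 − 1/3 = 13/60.
So RHS = -∫_0^1 v(x) φ(x) dx = -13/60.
LHS = RHS, so the identity holds for this test φ.
Moreover u is smooth here and v(x) = u'(x) = 3*x**2 + 4*x - 1 pointwise, so the identity holds for every test function. Hence v is the weak derivative of u.


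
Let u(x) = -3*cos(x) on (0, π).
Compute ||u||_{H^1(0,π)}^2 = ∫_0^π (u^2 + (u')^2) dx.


||u||_{H^1(0,π)}^2 = 9*π

u'(x) = 3*sin(x).
Expand u² and (u')² and integrate term by term on (0, π), using: for integers n ≥ 1, ∫_0^π sin²(nx) dx = ∫_0^π cos²(nx) dx = π/2; for n ≠ n', ∫_0^π sin(nx)sin(n'x) dx = ∫_0^π cos(nx)cos(n'x) dx = 0; and by product-to-sum, ∫_0^π sin(nx)cos(n'x) dx = ½∫_0^π [sin((n+n')x) + sin((n−n')x)] dx, which is 0 when n+n' is even and 2n/(n²−n'²) when n+n' is odd (it need not vanish on (0, π)).
  u² squared terms: (-3)²·∫cos(x)² dx = 9·π/2 = 9*π/2.
  So ∫_0^π u² dx = 9*π/2.
  (u')² squared terms: (3)²·∫sin(x)² dx = 9·π/2 = 9*π/2.
  So ∫_0^π (u')² dx = 9*π/2.
||u||_{H^1}^2 = (9*π/2) + (9*π/2) = 9*π.


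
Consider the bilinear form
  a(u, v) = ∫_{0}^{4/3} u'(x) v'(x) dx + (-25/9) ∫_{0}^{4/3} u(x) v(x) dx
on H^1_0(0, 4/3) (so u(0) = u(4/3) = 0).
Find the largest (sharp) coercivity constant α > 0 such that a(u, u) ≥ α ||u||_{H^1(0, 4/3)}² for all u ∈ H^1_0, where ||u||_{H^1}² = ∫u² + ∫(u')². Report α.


α = (-400 + 81*π^2)/(9*(16 + 9*π^2))

Coercivity of a(·,·) on H^1_0(0, 4/3) means a(u, u) ≥ α ||u||_{H^1}² for every u ∈ H^1_0.
The interval has length L = 4/3, and Poincaré/coercivity depend only on L. Here a(u, u) = ∫(u')² + (-25/9)·∫u².
Here c = -25/9 < 0 with |c| < (π/L)² = 9*π^2/16, so coercivity still holds. The condition a(u,u) ≥ α||u||_{H^1}² reads (1−α)∫(u')² ≥ (α−c)∫u². Any admissible α is ≤ 1 (rapidly oscillating u have ∫u²/∫(u')² → 0), and α = 1 would force 0 ≥ (1−c)∫u², impossible since c < 1; so 1−α > 0. By the sharp Poincaré inequality on H^1_0 of an interval of length L, ∫(u')² ≥ (π/L)²∫u² with equality for the first sine mode sin(π(x−x₀)/L) (x₀ the left endpoint), so the inequality holds for all u iff (1−α)(π/L)² ≥ α − c, i.e. α ≤ ((π/L)² + c)/((π/L)² + 1) = (1 + c(L/π)²)/(1 + (L/π)²). (Direct route, valid since c ≤ 0: Poincaré gives c∫u² ≥ c(L/π)²∫(u')², so a(u,u) ≥ (1 + c(L/π)²)∫(u')², while ||u||_{H^1}² ≤ (1 + (L/π)²)∫(u')²; dividing yields the same α.) With (π/L)² = 9*π^2/16 and c = -25/9, the largest admissible constant is α = ((π/L)² + c)/((π/L)² + 1).
Simplifying, α = (-400 + 81*π^2)/(9*(16 + 9*π^2)).


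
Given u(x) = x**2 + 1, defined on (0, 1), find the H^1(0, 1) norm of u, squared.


||u||_{H^1}^2 = 16/5

The H^1 norm (squared) on an interval (0, L) is
  ||u||_{H^1}^2 = ∫_0^L u(x)^2 dx + ∫_0^L u'(x)^2 dx.
Compute u'(x) = 2*x.
Then u(x)^2 = x**4 + 2*x**2 + 1 and u'(x)^2 = 4*x**2.
Integrate each monomial from 0 to 1 using ∫_0^1 c·x^n dx = c·1^(n+1)/(n+1):
  ∫_0^1 u(x)^2 dx = ∫_0^1 (x^4 + 2*x^2 + 1) dx. Term by term:
    ∫_0^1 x^4 dx = 1/5;  ∫_0^1 2*x^2 dx = 2/3;  ∫_0^1 1 dx = 1.
  Sum: 1/5 + 2/3 + 1 = 28/15.
  ∫_0^1 u'(x)^2 dx = ∫_0^1 (4*x^2) dx. Term by term:
    ∫_0^1 4*x^2 dx = 4/3.
Adding: ||u||_{H^1}^2 = 28/15 + 4/3 = 16/5.


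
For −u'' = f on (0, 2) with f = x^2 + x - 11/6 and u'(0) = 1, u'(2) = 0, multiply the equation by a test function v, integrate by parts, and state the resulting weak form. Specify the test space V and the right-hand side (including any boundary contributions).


V = H^1(0, 2) (v unrestricted at boundary; u is determined up to an additive constant); weak form: ∫_0^2 u'v' dx = ∫_0^2 (x^2 + x - 11/6) v dx − v(0) for all v ∈ V.

Multiply both sides by a test function v and integrate from 0 to 2:
  ∫_0^2 −u''(x) v(x) dx = ∫_0^2 f(x) v(x) dx.
Integrate the LHS by parts once:
  ∫_0^2 −u'' v dx = −[u'(x) v(x)]_0^2 + ∫_0^2 u'(x) v'(x) dx.
Thus ∫_0^2 u'(x) v'(x) dx = ∫_0^2 f(x) v(x) dx + [u'(x) v(x)]_0^2.
Choose V so that boundary terms are either known or forced to vanish.
u has inhomogeneous Neumann u'(0) = 1, u'(2) = 0. [u' v]_0^2 = (0)·v(2) − (1)·v(0) = − v(0). Take V = H^1(0, 2); boundary term becomes part of RHS.
Weak formulation: find u (satisfying any essential BC) such that ∫_0^2 u'(x) v'(x) dx = ∫_0^2 f v dx − v(0) for all v ∈ V (Neumann data are natural BCs: they enter the RHS as boundary terms).
Substituting f(x) = x^2 + x - 11/6, the right-hand side is ∫_0^2 (x^2 + x - 11/6) v dx − v(0).
Compatibility check (pure Neumann): taking v ≡ 1 ∈ V gives 0 = ∫_0^2 f dx + (0) − (1), i.e. ∫_0^2 f dx must equal u'(0) − u'(2) = 1. Indeed ∫_0^2 (x^2 + x - 11/6) dx = 1, so the data are compatible. The solution is then unique only up to an additive constant (fix it e.g. by requiring ∫_0^2 u dx = 0).


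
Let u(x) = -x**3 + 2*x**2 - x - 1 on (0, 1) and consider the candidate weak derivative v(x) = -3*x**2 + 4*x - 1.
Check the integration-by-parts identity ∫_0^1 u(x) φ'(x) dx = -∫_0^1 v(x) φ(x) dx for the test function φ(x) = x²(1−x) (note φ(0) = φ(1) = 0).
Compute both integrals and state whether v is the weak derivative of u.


LHS = -1/60, RHS = -1/60. Yes, v = u' weakly.

u(x) = -x**3 + 2*x**2 - x - 1, classical derivative u'(x) = -3*x**2 + 4*x - 1.
φ(x) = x²(1−x), so φ'(x) = x*(2 - 3*x).
Note φ(0) = φ(1) = 0, so the boundary term u·φ vanishes.
LHS = ∫_0^1 u(x) φ'(x) dx = ∫_0^1 (3*x^5 - 8*x^4 + 7*x^3 + x^2 - 2*x) dx. Term by term:
  ∫_0^1 3*x^5 dx = 1/2;  ∫_0^1 -8*x^4 dx = -8/5;  ∫_0^1 7*x^3 dx = 7/4;
  ∫_0^1 x^2 dx = 1/3;  ∫_0^1 -2*x dx = -1.
Sum: 1/2 − 8/5 + 7/4 + 1/3 − 1 = -1/60.
So LHS = -1/60.
∫_0^1 v(x) φ(x) dx = ∫_0^1 (3*x^5 - 7*x^4 + 5*x^3 - x^2) dx. Term by term:
  ∫_0^1 3*x^5 dx = 1/2;  ∫_0^1 -7*x^4 dx = -7/5;  ∫_0^1 5*x^3 dx = 5/4;
  ∫_0^1 -x^2 dx = -1/3.
Sum: 1/2 − 7/5 + 5/4 − 1/3 = 1/60.
So RHS = -∫_0^1 v(x) φ(x) dx = -1/60.
LHS = RHS, so the identity holds for this test φ.
Moreover u is smooth here and v(x) = u'(x) = -3*x**2 + 4*x - 1 pointwise, so the identity holds for every test function. Hence v is the weak derivative of u.


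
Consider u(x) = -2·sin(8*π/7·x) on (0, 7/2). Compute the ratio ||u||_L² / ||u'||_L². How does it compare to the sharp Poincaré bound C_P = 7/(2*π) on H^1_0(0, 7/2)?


||u||_L² / ||u'||_L² = 7/(8*π) < C_P = 7/(2*π).

u(x) = -2·sin(8*π/7·x), so u'(x) = -16*π*cos(8*π*x/7)/7.
Writing u(x) = A·sin(kπx/L) with A = -2 and k = 4, use ∫_0^L sin²(kπx/L) dx = L/2 and ∫_0^L cos²(kπx/L) dx = L/2.
u² = 4·sin²(8*π/7·x) and (u')² = 256*π^2/49·cos²(8*π/7·x), and each of sin², cos² integrates to L/2 = 7/4 over (0, 7/2).
∫_0^7/2 u² dx = 7, so ||u||_L² = sqrt(7).
∫_0^7/2 (u')² dx = 64*π^2/7, so ||u'||_L² = 8*sqrt(7)*π/7.
Ratio ||u||_L² / ||u'||_L² = 7/(8*π).
Sharp Poincaré constant on H^1_0(0, 7/2) is C_P = L/π = 7/(2*π), achieved by sin(2*π/7·x).
This is the k = 4 harmonic; the ratio L/(kπ) is strictly less than C_P = L/π, consistent with the sharp inequality ||u||_L² ≤ C_P ||u'||_L².


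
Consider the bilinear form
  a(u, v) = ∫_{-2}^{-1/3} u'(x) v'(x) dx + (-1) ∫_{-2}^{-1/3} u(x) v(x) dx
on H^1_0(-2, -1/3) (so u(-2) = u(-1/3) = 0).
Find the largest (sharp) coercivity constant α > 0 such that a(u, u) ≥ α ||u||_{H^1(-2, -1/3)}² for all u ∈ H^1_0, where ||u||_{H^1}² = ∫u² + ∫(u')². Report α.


α = (-25 + 9*π^2)/(25 + 9*π^2)

Coercivity of a(·,·) on H^1_0(-2, -1/3) means a(u, u) ≥ α ||u||_{H^1}² for every u ∈ H^1_0.
The interval has length L = 5/3, and Poincaré/coercivity depend only on L. Here a(u, u) = ∫(u')² + (-1)·∫u².
Here c = -1 < 0 with |c| < (π/L)² = 9*π^2/25, so coercivity still holds. The condition a(u,u) ≥ α||u||_{H^1}² reads (1−α)∫(u')² ≥ (α−c)∫u². Any admissible α is ≤ 1 (rapidly oscillating u have ∫u²/∫(u')² → 0), and α = 1 would force 0 ≥ (1−c)∫u², impossible since c < 1; so 1−α > 0. By the sharp Poincaré inequality on H^1_0 of an interval of length L, ∫(u')² ≥ (π/L)²∫u² with equality for the first sine mode sin(π(x−x₀)/L) (x₀ the left endpoint), so the inequality holds for all u iff (1−α)(π/L)² ≥ α − c, i.e. α ≤ ((π/L)² + c)/((π/L)² + 1) = (1 + c(L/π)²)/(1 + (L/π)²). (Direct route, valid since c ≤ 0: Poincaré gives c∫u² ≥ c(L/π)²∫(u')², so a(u,u) ≥ (1 + c(L/π)²)∫(u')², while ||u||_{H^1}² ≤ (1 + (L/π)²)∫(u')²; dividing yields the same α.) With (π/L)² = 9*π^2/25 and c = -1, the largest admissible constant is α = ((π/L)² + c)/((π/L)² + 1).
Simplifying, α = (-25 + 9*π^2)/(25 + 9*π^2).


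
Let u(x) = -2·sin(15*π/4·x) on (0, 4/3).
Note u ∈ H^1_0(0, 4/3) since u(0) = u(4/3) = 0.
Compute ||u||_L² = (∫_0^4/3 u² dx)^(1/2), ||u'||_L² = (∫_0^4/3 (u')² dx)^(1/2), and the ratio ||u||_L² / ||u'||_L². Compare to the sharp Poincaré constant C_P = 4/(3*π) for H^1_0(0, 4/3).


||u||_L² / ||u'||_L² = 4/(15*π) < C_P = 4/(3*π).

u(x) = -2·sin(15*π/4·x), so u'(x) = -15*π*cos(15*π*x/4)/2.
Writing u(x) = A·sin(kπx/L) with A = -2 and k = 5, use ∫_0^L sin²(kπx/L) dx = L/2 and ∫_0^L cos²(kπx/L) dx = L/2.
u² = 4·sin²(15*π/4·x) and (u')² = 225*π^2/4·cos²(15*π/4·x), and each of sin², cos² integrates to L/2 = 2/3 over (0, 4/3).
∫_0^4/3 u² dx = 8/3, so ||u||_L² = 2*sqrt(6)/3.
∫_0^4/3 (u')² dx = 75*π^2/2, so ||u'||_L² = 5*sqrt(6)*π/2.
Ratio ||u||_L² / ||u'||_L² = 4/(15*π).
Sharp Poincaré constant on H^1_0(0, 4/3) is C_P = L/π = 4/(3*π), achieved by sin(3*π/4·x).
This is the k = 5 harmonic; the ratio L/(kπ) is strictly less than C_P = L/π, consistent with the sharp inequality ||u||_L² ≤ C_P ||u'||_L².


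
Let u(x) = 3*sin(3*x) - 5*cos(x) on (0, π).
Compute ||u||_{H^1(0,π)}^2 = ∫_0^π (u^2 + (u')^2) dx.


||u||_{H^1(0,π)}^2 = 70*π

u'(x) = 5*sin(x) + 9*cos(3*x).
Expand u² and (u')² and integrate term by term on (0, π), using: for integers n ≥ 1, ∫_0^π sin²(nx) dx = ∫_0^π cos²(nx) dx = π/2; for n ≠ n', ∫_0^π sin(nx)sin(n'x) dx = ∫_0^π cos(nx)cos(n'x) dx = 0; and by product-to-sum, ∫_0^π sin(nx)cos(n'x) dx = ½∫_0^π [sin((n+n')x) + sin((n−n')x)] dx, which is 0 when n+n' is even and 2n/(n²−n'²) when n+n' is odd (it need not vanish on (0, π)).
  u² squared terms: (-5)²·∫cos(x)² dx = 25·π/2 = 25*π/2;  (3)²·∫sin(3x)² dx = 9·π/2 = 9*π/2.
  u² cross terms: 2·(-5)·(3)·∫cos(x)·sin(3x) dx = -30·(0) = 0.
  So ∫_0^π u² dx = 25*π/2 + 9*π/2 + 0 = 17*π.
  (u')² squared terms: (5)²·∫sin(x)² dx = 25·π/2 = 25*π/2;  (9)²·∫cos(3x)² dx = 81·π/2 = 81*π/2.
  (u')² cross terms: 2·(5)·(9)·∫sin(x)·cos(3x) dx = 90·(0) = 0.
  So ∫_0^π (u')² dx = 25*π/2 + 81*π/2 + 0 = 53*π.
||u||_{H^1}^2 = (17*π) + (53*π) = 70*π.


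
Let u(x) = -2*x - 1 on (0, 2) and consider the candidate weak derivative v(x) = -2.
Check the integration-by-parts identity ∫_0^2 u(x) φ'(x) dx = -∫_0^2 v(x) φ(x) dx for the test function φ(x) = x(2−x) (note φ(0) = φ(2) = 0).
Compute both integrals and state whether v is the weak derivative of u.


LHS = 8/3, RHS = 8/3. Yes, v = u' weakly.

u(x) = -2*x - 1, classical derivative u'(x) = -2.
φ(x) = x(2−x), so φ'(x) = 2 - 2*x.
Note φ(0) = φ(2) = 0, so the boundary term u·φ vanishes.
LHS = ∫_0^2 u(x) φ'(x) dx = ∫_0^2 (4*x^2 - 2*x - 2) dx. Term by term:
  ∫_0^2 4*x^2 dx = 32/3;  ∫_0^2 -2*x dx = -4;  ∫_0^2 -2 dx = -4.
Sum: 32/3 − 4 − 4 = 8/3.
So LHS = 8/3.
∫_0^2 v(x) φ(x) dx = ∫_0^2 (2*x^2 - 4*x) dx. Term by term:
  ∫_0^2 2*x^2 dx = 16/3;  ∫_0^2 -4*x dx = -8.
Sum: 16/3 − 8 = -8/3.
So RHS = -∫_0^2 v(x) φ(x) dx = 8/3.
LHS = RHS, so the identity holds for this test φ.
Moreover u is smooth here and v(x) = u'(x) = -2 pointwise, so the identity holds for every test function. Hence v is the weak derivative of u.


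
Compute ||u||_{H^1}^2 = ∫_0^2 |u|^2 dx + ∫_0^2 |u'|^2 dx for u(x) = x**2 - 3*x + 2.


||u||_{H^1}^2 = 86/15

The H^1 norm (squared) on an interval (0, L) is
  ||u||_{H^1}^2 = ∫_0^L u(x)^2 dx + ∫_0^L u'(x)^2 dx.
Compute u'(x) = 2*x - 3.
Then u(x)^2 = x**4 - 6*x**3 + 13*x**2 - 12*x + 4 and u'(x)^2 = 4*x**2 - 12*x + 9.
Integrate each monomial from 0 to 2 using ∫_0^2 c·x^n dx = c·2^(n+1)/(n+1):
  ∫_0^2 u(x)^2 dx = ∫_0^2 (x^4 - 6*x^3 + 13*x^2 - 12*x + 4) dx. Term by term:
    ∫_0^2 x^4 dx = 32/5;  ∫_0^2 -6*x^3 dx = -24;  ∫_0^2 13*x^2 dx = 104/3;
    ∫_0^2 -12*x dx = -24;  ∫_0^2 4 dx = 8.
  Sum: 32/5 − 24 + 104/3 − 24 + 8 = 16/15.
  ∫_0^2 u'(x)^2 dx = ∫_0^2 (4*x^2 - 12*x + 9) dx. Term by term:
    ∫_0^2 4*x^2 dx = 32/3;  ∫_0^2 -12*x dx = -24;  ∫_0^2 9 dx = 18.
  Sum: 32/3 − 24 + 18 = 14/3.
Adding: ||u||_{H^1}^2 = 16/15 + 14/3 = 86/15.


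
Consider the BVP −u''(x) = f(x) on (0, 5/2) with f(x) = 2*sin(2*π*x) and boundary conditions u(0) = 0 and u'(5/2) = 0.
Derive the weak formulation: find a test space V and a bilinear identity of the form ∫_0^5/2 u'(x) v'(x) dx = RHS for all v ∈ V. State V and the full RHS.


V = {v ∈ H^1(0, 5/2) : v(0) = 0} (test functions vanish at x = 0 where u is specified); weak form: ∫_0^5/2 u'v' dx = ∫_0^5/2 (2*sin(2*π*x)) v dx for all v ∈ V.

Multiply both sides by a test function v and integrate from 0 to 5/2:
  ∫_0^5/2 −u''(x) v(x) dx = ∫_0^5/2 f(x) v(x) dx.
Integrate the LHS by parts once:
  ∫_0^5/2 −u'' v dx = −[u'(x) v(x)]_0^5/2 + ∫_0^5/2 u'(x) v'(x) dx.
Thus ∫_0^5/2 u'(x) v'(x) dx = ∫_0^5/2 f(x) v(x) dx + [u'(x) v(x)]_0^5/2.
Choose V so that boundary terms are either known or forced to vanish.
Mixed BC: u(0) = 0 (Dirichlet) and u'(5/2) = 0 (Neumann). Define V = {v ∈ H^1(0, 5/2) : v(0) = 0}. Then [u' v]_0^5/2 = u'(5/2)·v(5/2) − u'(0)·0 = 0.
Weak formulation: find u (satisfying any essential BC) such that ∫_0^5/2 u'(x) v'(x) dx = ∫_0^5/2 f v dx for all v ∈ V (Dirichlet at 0 absorbed into V; the Neumann datum at x = 5/2 is zero, so no boundary term remains).
Substituting f(x) = 2*sin(2*π*x), the right-hand side is ∫_0^5/2 (2*sin(2*π*x)) v dx.


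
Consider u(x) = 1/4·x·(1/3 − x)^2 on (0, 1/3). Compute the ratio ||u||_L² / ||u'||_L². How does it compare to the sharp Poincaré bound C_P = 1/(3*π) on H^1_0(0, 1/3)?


||u||_L² / ||u'||_L² = sqrt(14)/42 < C_P = 1/(3*π).

u(x) = 1/4·x·(1/3 − x)^2, so u'(x) = (3*x - 1)*(9*x - 1)/36.
u(x) = 1/4·x·(1/3 − x)^2 vanishes at x = 0 and x = 1/3, so u ∈ H^1_0(0, 1/3). Differentiate via the product rule and integrate the resulting polynomials term by term.
  ∫_0^1/3 u² dx = ∫_0^1/3 (x^6/16 - x^5/12 + x^4/24 - x^3/108 + x^2/1296) dx. Term by term:
    ∫_0^1/3 x^6/16 dx = 1/244944;  ∫_0^1/3 -x^5/12 dx = -1/52488;  ∫_0^1/3 x^4/24 dx = 1/29160;
    ∫_0^1/3 -x^3/108 dx = -1/34992;  ∫_0^1/3 x^2/1296 dx = 1/104976.
  Sum: 1/244944 − 1/52488 + 1/29160 − 1/34992 + 1/104976 = 1/3674160.
  ∫_0^1/3 (u')² dx = ∫_0^1/3 (9*x^4/16 - x^3/2 + 11*x^2/72 - x/54 + 1/1296) dx. Term by term:
    ∫_0^1/3 9*x^4/16 dx = 1/2160;  ∫_0^1/3 -x^3/2 dx = -1/648;  ∫_0^1/3 11*x^2/72 dx = 11/5832;
    ∫_0^1/3 -x/54 dx = -1/972;  ∫_0^1/3 1/1296 dx = 1/3888.
  Sum: 1/2160 − 1/648 + 11/5832 − 1/972 + 1/3888 = 1/29160.
∫_0^1/3 u² dx = 1/3674160, so ||u||_L² = sqrt(35)/11340.
∫_0^1/3 (u')² dx = 1/29160, so ||u'||_L² = sqrt(10)/540.
Ratio ||u||_L² / ||u'||_L² = sqrt(14)/42.
Sharp Poincaré constant on H^1_0(0, 1/3) is C_P = L/π = 1/(3*π), achieved by sin(3*π·x).
A polynomial bump cannot attain the sharp Poincaré constant (only the first sine eigenfunction does), so the ratio is strictly less than C_P, consistent with ||u||_L² ≤ C_P ||u'||_L².


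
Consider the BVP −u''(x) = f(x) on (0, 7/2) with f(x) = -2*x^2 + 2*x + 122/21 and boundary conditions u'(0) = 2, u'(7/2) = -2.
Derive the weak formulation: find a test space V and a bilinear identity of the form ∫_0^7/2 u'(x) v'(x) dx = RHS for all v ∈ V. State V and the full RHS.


V = H^1(0, 7/2) (v unrestricted at boundary; u is determined up to an additive constant); weak form: ∫_0^7/2 u'v' dx = ∫_0^7/2 (-2*x^2 + 2*x + 122/21) v dx − 2·v(7/2) − 2·v(0) for all v ∈ V.

Multiply both sides by a test function v and integrate from 0 to 7/2:
  ∫_0^7/2 −u''(x) v(x) dx = ∫_0^7/2 f(x) v(x) dx.
Integrate the LHS by parts once:
  ∫_0^7/2 −u'' v dx = −[u'(x) v(x)]_0^7/2 + ∫_0^7/2 u'(x) v'(x) dx.
Thus ∫_0^7/2 u'(x) v'(x) dx = ∫_0^7/2 f(x) v(x) dx + [u'(x) v(x)]_0^7/2.
Choose V so that boundary terms are either known or forced to vanish.
u has inhomogeneous Neumann u'(0) = 2, u'(7/2) = -2. [u' v]_0^7/2 = (-2)·v(7/2) − (2)·v(0) = − 2·v(7/2) − 2·v(0). Take V = H^1(0, 7/2); boundary term becomes part of RHS.
Weak formulation: find u (satisfying any essential BC) such that ∫_0^7/2 u'(x) v'(x) dx = ∫_0^7/2 f v dx − 2·v(7/2) − 2·v(0) for all v ∈ V (Neumann data are natural BCs: they enter the RHS as boundary terms).
Substituting f(x) = -2*x^2 + 2*x + 122/21, the right-hand side is ∫_0^7/2 (-2*x^2 + 2*x + 122/21) v dx − 2·v(7/2) − 2·v(0).
Compatibility check (pure Neumann): taking v ≡ 1 ∈ V gives 0 = ∫_0^7/2 f dx + (-2) − (2), i.e. ∫_0^7/2 f dx must equal u'(0) − u'(7/2) = 4. Indeed ∫_0^7/2 (-2*x^2 + 2*x + 122/21) dx = 4, so the data are compatible. The solution is then unique only up to an additive constant (fix it e.g. by requiring ∫_0^7/2 u dx = 0).


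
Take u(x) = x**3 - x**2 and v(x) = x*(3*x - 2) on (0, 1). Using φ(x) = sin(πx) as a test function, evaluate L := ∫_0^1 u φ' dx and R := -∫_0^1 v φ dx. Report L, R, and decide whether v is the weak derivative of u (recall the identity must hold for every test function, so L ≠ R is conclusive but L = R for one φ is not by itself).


LHS = (12 - π^2)/π^3, RHS = (12 - π^2)/π^3. Yes, v = u' weakly.

u(x) = x**3 - x**2, classical derivative u'(x) = 3*x**2 - 2*x.
φ(x) = sin(πx), so φ'(x) = π*cos(π*x).
Note φ(0) = φ(1) = 0, so the boundary term u·φ vanishes.
LHS = ∫_0^1 u(x) φ'(x) dx = ∫_0^1 (π*x^3*cos(π*x) - π*x^2*cos(π*x)) dx. Term by term:
  ∫_0^1 π*x^3*cos(π*x) dx = -3/π + 12/π^3;  ∫_0^1 -π*x^2*cos(π*x) dx = 2/π.
Sum: -3/π + 12/π^3 + 2/π = (12 - π^2)/π^3.
So LHS = (12 - π^2)/π^3.
∫_0^1 v(x) φ(x) dx = ∫_0^1 (3*x^2*sin(π*x) - 2*x*sin(π*x)) dx. Term by term:
  ∫_0^1 -2*x*sin(π*x) dx = -2/π;  ∫_0^1 3*x^2*sin(π*x) dx = -12/π^3 + 3/π.
Sum: -2/π + -12/π^3 + 3/π = (-12 + π^2)/π^3.
So RHS = -∫_0^1 v(x) φ(x) dx = (12 - π^2)/π^3.
LHS = RHS, so the identity holds for this test φ.
Moreover u is smooth here and v(x) = u'(x) = 3*x**2 - 2*x pointwise, so the identity holds for every test function. Hence v is the weak derivative of u.
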